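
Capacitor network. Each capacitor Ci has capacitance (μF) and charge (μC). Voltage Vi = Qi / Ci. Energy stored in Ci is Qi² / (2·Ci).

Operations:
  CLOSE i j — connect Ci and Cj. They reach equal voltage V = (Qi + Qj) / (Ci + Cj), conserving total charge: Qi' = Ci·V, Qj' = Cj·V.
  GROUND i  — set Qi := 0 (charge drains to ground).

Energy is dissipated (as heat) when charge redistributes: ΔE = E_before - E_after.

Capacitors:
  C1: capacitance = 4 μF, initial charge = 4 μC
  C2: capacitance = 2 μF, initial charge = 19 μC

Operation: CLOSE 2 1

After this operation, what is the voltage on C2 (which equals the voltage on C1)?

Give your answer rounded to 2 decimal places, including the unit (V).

Initial: C1(4μF, Q=4μC, V=1.00V), C2(2μF, Q=19μC, V=9.50V)
Op 1: CLOSE 2-1: Q_total=23.00, C_total=6.00, V=3.83; Q2=7.67, Q1=15.33; dissipated=48.167

Answer: 3.83 V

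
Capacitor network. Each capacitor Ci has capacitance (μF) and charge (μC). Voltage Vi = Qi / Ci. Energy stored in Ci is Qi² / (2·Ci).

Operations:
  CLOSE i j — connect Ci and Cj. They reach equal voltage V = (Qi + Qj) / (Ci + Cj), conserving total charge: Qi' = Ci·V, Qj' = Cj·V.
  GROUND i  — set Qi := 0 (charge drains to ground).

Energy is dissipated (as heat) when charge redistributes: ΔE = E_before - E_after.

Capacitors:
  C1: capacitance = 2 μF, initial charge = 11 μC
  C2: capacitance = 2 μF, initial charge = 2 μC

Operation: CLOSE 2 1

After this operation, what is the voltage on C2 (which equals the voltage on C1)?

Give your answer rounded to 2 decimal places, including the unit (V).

Answer: 3.25 V

Derivation:
Initial: C1(2μF, Q=11μC, V=5.50V), C2(2μF, Q=2μC, V=1.00V)
Op 1: CLOSE 2-1: Q_total=13.00, C_total=4.00, V=3.25; Q2=6.50, Q1=6.50; dissipated=10.125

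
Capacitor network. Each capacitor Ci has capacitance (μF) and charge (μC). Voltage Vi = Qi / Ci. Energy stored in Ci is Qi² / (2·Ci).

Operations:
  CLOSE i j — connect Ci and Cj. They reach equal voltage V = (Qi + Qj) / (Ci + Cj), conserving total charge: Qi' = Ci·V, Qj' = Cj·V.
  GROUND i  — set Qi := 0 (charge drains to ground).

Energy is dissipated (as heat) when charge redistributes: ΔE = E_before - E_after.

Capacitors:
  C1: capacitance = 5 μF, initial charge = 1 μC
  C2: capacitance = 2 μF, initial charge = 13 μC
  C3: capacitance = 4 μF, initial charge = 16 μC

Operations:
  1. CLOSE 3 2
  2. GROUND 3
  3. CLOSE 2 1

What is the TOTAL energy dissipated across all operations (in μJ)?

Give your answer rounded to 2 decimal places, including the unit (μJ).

Initial: C1(5μF, Q=1μC, V=0.20V), C2(2μF, Q=13μC, V=6.50V), C3(4μF, Q=16μC, V=4.00V)
Op 1: CLOSE 3-2: Q_total=29.00, C_total=6.00, V=4.83; Q3=19.33, Q2=9.67; dissipated=4.167
Op 2: GROUND 3: Q3=0; energy lost=46.722
Op 3: CLOSE 2-1: Q_total=10.67, C_total=7.00, V=1.52; Q2=3.05, Q1=7.62; dissipated=15.334
Total dissipated: 66.223 μJ

Answer: 66.22 μJ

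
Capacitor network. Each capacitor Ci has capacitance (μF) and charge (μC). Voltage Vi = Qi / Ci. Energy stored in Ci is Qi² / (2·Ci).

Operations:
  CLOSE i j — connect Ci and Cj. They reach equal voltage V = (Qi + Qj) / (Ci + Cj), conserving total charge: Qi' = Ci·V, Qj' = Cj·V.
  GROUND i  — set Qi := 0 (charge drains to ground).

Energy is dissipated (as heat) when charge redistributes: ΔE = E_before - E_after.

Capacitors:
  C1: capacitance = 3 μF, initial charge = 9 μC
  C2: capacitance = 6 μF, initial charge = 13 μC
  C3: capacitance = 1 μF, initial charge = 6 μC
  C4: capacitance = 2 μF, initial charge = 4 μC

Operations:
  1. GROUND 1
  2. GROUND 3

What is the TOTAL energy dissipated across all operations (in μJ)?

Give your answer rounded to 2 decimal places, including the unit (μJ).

Initial: C1(3μF, Q=9μC, V=3.00V), C2(6μF, Q=13μC, V=2.17V), C3(1μF, Q=6μC, V=6.00V), C4(2μF, Q=4μC, V=2.00V)
Op 1: GROUND 1: Q1=0; energy lost=13.500
Op 2: GROUND 3: Q3=0; energy lost=18.000
Total dissipated: 31.500 μJ

Answer: 31.50 μJ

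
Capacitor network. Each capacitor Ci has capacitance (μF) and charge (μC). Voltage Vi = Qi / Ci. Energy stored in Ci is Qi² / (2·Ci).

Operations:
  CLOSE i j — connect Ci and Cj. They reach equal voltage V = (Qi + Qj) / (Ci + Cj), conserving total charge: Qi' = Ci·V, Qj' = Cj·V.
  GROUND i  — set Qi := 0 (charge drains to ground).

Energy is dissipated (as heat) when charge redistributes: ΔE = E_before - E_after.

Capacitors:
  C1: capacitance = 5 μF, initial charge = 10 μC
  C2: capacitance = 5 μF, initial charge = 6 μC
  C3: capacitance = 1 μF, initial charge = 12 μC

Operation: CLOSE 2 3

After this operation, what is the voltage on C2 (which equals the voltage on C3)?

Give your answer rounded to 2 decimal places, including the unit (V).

Initial: C1(5μF, Q=10μC, V=2.00V), C2(5μF, Q=6μC, V=1.20V), C3(1μF, Q=12μC, V=12.00V)
Op 1: CLOSE 2-3: Q_total=18.00, C_total=6.00, V=3.00; Q2=15.00, Q3=3.00; dissipated=48.600

Answer: 3.00 V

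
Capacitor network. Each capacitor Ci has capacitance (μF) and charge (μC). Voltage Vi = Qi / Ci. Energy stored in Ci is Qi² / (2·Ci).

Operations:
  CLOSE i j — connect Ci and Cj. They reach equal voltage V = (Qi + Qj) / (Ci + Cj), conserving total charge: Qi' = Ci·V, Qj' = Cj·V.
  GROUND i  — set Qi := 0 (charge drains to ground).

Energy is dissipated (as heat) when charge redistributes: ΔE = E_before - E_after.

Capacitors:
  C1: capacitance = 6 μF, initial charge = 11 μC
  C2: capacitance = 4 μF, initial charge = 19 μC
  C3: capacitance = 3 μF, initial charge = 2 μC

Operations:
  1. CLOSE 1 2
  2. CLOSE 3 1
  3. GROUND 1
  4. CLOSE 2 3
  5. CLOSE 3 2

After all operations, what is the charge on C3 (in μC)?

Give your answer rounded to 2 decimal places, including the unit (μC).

Answer: 8.00 μC

Derivation:
Initial: C1(6μF, Q=11μC, V=1.83V), C2(4μF, Q=19μC, V=4.75V), C3(3μF, Q=2μC, V=0.67V)
Op 1: CLOSE 1-2: Q_total=30.00, C_total=10.00, V=3.00; Q1=18.00, Q2=12.00; dissipated=10.208
Op 2: CLOSE 3-1: Q_total=20.00, C_total=9.00, V=2.22; Q3=6.67, Q1=13.33; dissipated=5.444
Op 3: GROUND 1: Q1=0; energy lost=14.815
Op 4: CLOSE 2-3: Q_total=18.67, C_total=7.00, V=2.67; Q2=10.67, Q3=8.00; dissipated=0.519
Op 5: CLOSE 3-2: Q_total=18.67, C_total=7.00, V=2.67; Q3=8.00, Q2=10.67; dissipated=0.000
Final charges: Q1=0.00, Q2=10.67, Q3=8.00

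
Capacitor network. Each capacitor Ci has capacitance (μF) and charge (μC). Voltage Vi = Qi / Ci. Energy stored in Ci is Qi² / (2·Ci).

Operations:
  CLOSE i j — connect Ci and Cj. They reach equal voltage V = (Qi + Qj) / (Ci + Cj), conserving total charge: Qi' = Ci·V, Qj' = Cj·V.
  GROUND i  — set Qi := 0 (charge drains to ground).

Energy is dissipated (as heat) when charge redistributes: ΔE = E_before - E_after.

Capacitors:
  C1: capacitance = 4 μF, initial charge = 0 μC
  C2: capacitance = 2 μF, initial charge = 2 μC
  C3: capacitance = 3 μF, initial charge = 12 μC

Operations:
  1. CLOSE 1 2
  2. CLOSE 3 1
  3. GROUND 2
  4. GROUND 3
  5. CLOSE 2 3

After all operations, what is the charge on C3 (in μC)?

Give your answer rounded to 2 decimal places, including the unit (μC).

Answer: 0.00 μC

Derivation:
Initial: C1(4μF, Q=0μC, V=0.00V), C2(2μF, Q=2μC, V=1.00V), C3(3μF, Q=12μC, V=4.00V)
Op 1: CLOSE 1-2: Q_total=2.00, C_total=6.00, V=0.33; Q1=1.33, Q2=0.67; dissipated=0.667
Op 2: CLOSE 3-1: Q_total=13.33, C_total=7.00, V=1.90; Q3=5.71, Q1=7.62; dissipated=11.524
Op 3: GROUND 2: Q2=0; energy lost=0.111
Op 4: GROUND 3: Q3=0; energy lost=5.442
Op 5: CLOSE 2-3: Q_total=0.00, C_total=5.00, V=0.00; Q2=0.00, Q3=0.00; dissipated=0.000
Final charges: Q1=7.62, Q2=0.00, Q3=0.00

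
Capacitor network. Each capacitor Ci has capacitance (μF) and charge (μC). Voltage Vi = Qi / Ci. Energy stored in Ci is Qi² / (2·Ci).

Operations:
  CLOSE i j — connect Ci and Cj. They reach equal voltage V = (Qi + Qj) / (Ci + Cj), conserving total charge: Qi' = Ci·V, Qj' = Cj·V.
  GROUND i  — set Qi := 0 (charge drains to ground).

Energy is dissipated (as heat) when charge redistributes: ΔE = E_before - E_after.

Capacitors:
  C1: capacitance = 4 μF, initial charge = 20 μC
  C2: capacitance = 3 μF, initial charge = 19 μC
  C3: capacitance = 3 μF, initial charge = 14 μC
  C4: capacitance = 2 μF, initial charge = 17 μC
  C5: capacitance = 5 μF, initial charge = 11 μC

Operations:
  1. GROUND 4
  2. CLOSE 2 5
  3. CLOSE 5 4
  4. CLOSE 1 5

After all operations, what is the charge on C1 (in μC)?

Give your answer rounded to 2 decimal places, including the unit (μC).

Answer: 14.84 μC

Derivation:
Initial: C1(4μF, Q=20μC, V=5.00V), C2(3μF, Q=19μC, V=6.33V), C3(3μF, Q=14μC, V=4.67V), C4(2μF, Q=17μC, V=8.50V), C5(5μF, Q=11μC, V=2.20V)
Op 1: GROUND 4: Q4=0; energy lost=72.250
Op 2: CLOSE 2-5: Q_total=30.00, C_total=8.00, V=3.75; Q2=11.25, Q5=18.75; dissipated=16.017
Op 3: CLOSE 5-4: Q_total=18.75, C_total=7.00, V=2.68; Q5=13.39, Q4=5.36; dissipated=10.045
Op 4: CLOSE 1-5: Q_total=33.39, C_total=9.00, V=3.71; Q1=14.84, Q5=18.55; dissipated=5.988
Final charges: Q1=14.84, Q2=11.25, Q3=14.00, Q4=5.36, Q5=18.55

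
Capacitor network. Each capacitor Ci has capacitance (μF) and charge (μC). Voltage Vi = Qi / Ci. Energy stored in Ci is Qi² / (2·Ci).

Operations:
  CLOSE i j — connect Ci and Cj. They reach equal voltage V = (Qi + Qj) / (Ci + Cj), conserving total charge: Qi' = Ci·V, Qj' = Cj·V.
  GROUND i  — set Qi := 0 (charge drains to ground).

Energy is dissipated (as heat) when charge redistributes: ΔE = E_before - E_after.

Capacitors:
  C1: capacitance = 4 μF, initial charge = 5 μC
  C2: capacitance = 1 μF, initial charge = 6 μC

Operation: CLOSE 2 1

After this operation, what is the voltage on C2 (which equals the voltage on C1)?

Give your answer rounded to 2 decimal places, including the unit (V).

Initial: C1(4μF, Q=5μC, V=1.25V), C2(1μF, Q=6μC, V=6.00V)
Op 1: CLOSE 2-1: Q_total=11.00, C_total=5.00, V=2.20; Q2=2.20, Q1=8.80; dissipated=9.025

Answer: 2.20 V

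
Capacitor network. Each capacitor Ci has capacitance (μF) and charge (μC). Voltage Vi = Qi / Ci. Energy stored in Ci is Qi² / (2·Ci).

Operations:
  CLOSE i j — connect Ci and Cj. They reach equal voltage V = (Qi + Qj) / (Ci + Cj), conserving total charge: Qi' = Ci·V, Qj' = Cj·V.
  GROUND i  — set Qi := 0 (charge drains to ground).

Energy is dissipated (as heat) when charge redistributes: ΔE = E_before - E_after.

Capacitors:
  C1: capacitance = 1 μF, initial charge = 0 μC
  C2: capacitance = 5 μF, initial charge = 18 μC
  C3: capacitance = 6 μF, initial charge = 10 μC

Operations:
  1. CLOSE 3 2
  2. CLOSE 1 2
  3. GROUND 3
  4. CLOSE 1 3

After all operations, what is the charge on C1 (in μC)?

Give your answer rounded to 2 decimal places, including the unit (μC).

Answer: 0.30 μC

Derivation:
Initial: C1(1μF, Q=0μC, V=0.00V), C2(5μF, Q=18μC, V=3.60V), C3(6μF, Q=10μC, V=1.67V)
Op 1: CLOSE 3-2: Q_total=28.00, C_total=11.00, V=2.55; Q3=15.27, Q2=12.73; dissipated=5.097
Op 2: CLOSE 1-2: Q_total=12.73, C_total=6.00, V=2.12; Q1=2.12, Q2=10.61; dissipated=2.700
Op 3: GROUND 3: Q3=0; energy lost=19.438
Op 4: CLOSE 1-3: Q_total=2.12, C_total=7.00, V=0.30; Q1=0.30, Q3=1.82; dissipated=1.928
Final charges: Q1=0.30, Q2=10.61, Q3=1.82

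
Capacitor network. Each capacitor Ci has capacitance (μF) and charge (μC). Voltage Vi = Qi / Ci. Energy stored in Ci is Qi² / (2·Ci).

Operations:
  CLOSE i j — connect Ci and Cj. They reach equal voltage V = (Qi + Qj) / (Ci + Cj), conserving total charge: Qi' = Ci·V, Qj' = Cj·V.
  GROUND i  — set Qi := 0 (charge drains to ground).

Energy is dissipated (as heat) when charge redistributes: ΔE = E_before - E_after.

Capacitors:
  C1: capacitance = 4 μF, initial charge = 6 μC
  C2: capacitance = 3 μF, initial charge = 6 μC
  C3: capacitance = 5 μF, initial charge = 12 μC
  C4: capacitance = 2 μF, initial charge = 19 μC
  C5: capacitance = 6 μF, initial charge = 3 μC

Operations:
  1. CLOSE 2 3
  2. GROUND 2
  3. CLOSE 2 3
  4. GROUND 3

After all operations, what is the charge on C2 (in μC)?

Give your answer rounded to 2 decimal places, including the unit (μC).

Initial: C1(4μF, Q=6μC, V=1.50V), C2(3μF, Q=6μC, V=2.00V), C3(5μF, Q=12μC, V=2.40V), C4(2μF, Q=19μC, V=9.50V), C5(6μF, Q=3μC, V=0.50V)
Op 1: CLOSE 2-3: Q_total=18.00, C_total=8.00, V=2.25; Q2=6.75, Q3=11.25; dissipated=0.150
Op 2: GROUND 2: Q2=0; energy lost=7.594
Op 3: CLOSE 2-3: Q_total=11.25, C_total=8.00, V=1.41; Q2=4.22, Q3=7.03; dissipated=4.746
Op 4: GROUND 3: Q3=0; energy lost=4.944
Final charges: Q1=6.00, Q2=4.22, Q3=0.00, Q4=19.00, Q5=3.00

Answer: 4.22 μC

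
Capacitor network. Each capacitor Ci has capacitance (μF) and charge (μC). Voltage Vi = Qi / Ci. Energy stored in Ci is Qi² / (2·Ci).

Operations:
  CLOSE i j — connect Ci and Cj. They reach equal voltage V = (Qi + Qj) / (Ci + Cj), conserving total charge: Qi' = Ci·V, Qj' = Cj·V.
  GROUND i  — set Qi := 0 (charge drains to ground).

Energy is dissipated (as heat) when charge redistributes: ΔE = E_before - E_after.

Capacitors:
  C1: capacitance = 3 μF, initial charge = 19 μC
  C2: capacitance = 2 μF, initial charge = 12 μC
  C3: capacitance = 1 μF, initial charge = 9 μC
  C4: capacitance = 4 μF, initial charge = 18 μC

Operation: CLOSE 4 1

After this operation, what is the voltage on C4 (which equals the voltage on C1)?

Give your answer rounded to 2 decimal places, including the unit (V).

Answer: 5.29 V

Derivation:
Initial: C1(3μF, Q=19μC, V=6.33V), C2(2μF, Q=12μC, V=6.00V), C3(1μF, Q=9μC, V=9.00V), C4(4μF, Q=18μC, V=4.50V)
Op 1: CLOSE 4-1: Q_total=37.00, C_total=7.00, V=5.29; Q4=21.14, Q1=15.86; dissipated=2.881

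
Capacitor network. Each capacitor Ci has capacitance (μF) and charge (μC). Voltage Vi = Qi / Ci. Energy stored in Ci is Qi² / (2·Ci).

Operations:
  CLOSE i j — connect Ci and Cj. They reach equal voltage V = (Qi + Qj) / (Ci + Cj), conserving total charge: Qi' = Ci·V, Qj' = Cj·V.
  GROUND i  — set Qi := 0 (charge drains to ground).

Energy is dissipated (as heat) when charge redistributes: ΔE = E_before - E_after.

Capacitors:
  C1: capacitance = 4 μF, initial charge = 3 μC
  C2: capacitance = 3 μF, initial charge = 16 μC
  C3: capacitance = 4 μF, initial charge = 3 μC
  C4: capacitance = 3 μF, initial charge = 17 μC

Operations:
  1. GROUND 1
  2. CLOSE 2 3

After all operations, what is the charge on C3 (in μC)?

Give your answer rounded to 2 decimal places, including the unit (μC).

Answer: 10.86 μC

Derivation:
Initial: C1(4μF, Q=3μC, V=0.75V), C2(3μF, Q=16μC, V=5.33V), C3(4μF, Q=3μC, V=0.75V), C4(3μF, Q=17μC, V=5.67V)
Op 1: GROUND 1: Q1=0; energy lost=1.125
Op 2: CLOSE 2-3: Q_total=19.00, C_total=7.00, V=2.71; Q2=8.14, Q3=10.86; dissipated=18.006
Final charges: Q1=0.00, Q2=8.14, Q3=10.86, Q4=17.00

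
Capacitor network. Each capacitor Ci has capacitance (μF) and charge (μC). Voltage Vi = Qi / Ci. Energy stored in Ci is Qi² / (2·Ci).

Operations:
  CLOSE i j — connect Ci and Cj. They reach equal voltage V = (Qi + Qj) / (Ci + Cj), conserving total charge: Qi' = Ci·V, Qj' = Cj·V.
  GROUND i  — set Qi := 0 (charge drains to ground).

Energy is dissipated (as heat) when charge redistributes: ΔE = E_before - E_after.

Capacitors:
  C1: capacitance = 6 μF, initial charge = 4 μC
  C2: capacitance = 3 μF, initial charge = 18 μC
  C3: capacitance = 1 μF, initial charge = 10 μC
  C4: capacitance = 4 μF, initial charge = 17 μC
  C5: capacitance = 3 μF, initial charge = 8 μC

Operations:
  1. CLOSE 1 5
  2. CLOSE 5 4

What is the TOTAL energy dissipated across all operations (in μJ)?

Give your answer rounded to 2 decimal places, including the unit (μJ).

Initial: C1(6μF, Q=4μC, V=0.67V), C2(3μF, Q=18μC, V=6.00V), C3(1μF, Q=10μC, V=10.00V), C4(4μF, Q=17μC, V=4.25V), C5(3μF, Q=8μC, V=2.67V)
Op 1: CLOSE 1-5: Q_total=12.00, C_total=9.00, V=1.33; Q1=8.00, Q5=4.00; dissipated=4.000
Op 2: CLOSE 5-4: Q_total=21.00, C_total=7.00, V=3.00; Q5=9.00, Q4=12.00; dissipated=7.292
Total dissipated: 11.292 μJ

Answer: 11.29 μJ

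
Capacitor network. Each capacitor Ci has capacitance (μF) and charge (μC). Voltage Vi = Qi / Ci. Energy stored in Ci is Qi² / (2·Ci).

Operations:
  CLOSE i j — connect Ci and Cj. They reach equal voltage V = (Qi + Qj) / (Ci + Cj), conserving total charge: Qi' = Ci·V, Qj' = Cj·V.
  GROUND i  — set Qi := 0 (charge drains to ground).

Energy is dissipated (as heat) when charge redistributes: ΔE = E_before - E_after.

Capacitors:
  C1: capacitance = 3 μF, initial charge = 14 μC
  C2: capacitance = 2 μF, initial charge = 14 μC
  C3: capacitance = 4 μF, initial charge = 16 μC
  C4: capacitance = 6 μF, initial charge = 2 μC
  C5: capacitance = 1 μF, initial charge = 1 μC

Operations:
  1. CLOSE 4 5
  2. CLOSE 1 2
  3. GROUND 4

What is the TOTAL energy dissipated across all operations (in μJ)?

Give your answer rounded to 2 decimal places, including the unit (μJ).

Initial: C1(3μF, Q=14μC, V=4.67V), C2(2μF, Q=14μC, V=7.00V), C3(4μF, Q=16μC, V=4.00V), C4(6μF, Q=2μC, V=0.33V), C5(1μF, Q=1μC, V=1.00V)
Op 1: CLOSE 4-5: Q_total=3.00, C_total=7.00, V=0.43; Q4=2.57, Q5=0.43; dissipated=0.190
Op 2: CLOSE 1-2: Q_total=28.00, C_total=5.00, V=5.60; Q1=16.80, Q2=11.20; dissipated=3.267
Op 3: GROUND 4: Q4=0; energy lost=0.551
Total dissipated: 4.008 μJ

Answer: 4.01 μJ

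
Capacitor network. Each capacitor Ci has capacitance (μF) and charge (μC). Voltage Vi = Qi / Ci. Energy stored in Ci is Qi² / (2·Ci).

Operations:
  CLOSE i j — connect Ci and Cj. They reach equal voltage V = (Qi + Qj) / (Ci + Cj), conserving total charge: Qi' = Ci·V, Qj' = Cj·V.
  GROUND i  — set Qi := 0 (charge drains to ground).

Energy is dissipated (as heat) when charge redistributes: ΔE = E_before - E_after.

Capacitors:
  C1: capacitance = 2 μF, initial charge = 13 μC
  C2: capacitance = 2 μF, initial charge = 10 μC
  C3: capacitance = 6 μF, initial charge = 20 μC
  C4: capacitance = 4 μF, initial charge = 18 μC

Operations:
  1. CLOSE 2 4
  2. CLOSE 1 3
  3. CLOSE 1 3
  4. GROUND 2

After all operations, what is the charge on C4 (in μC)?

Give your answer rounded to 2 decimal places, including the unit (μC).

Answer: 18.67 μC

Derivation:
Initial: C1(2μF, Q=13μC, V=6.50V), C2(2μF, Q=10μC, V=5.00V), C3(6μF, Q=20μC, V=3.33V), C4(4μF, Q=18μC, V=4.50V)
Op 1: CLOSE 2-4: Q_total=28.00, C_total=6.00, V=4.67; Q2=9.33, Q4=18.67; dissipated=0.167
Op 2: CLOSE 1-3: Q_total=33.00, C_total=8.00, V=4.12; Q1=8.25, Q3=24.75; dissipated=7.521
Op 3: CLOSE 1-3: Q_total=33.00, C_total=8.00, V=4.12; Q1=8.25, Q3=24.75; dissipated=0.000
Op 4: GROUND 2: Q2=0; energy lost=21.778
Final charges: Q1=8.25, Q2=0.00, Q3=24.75, Q4=18.67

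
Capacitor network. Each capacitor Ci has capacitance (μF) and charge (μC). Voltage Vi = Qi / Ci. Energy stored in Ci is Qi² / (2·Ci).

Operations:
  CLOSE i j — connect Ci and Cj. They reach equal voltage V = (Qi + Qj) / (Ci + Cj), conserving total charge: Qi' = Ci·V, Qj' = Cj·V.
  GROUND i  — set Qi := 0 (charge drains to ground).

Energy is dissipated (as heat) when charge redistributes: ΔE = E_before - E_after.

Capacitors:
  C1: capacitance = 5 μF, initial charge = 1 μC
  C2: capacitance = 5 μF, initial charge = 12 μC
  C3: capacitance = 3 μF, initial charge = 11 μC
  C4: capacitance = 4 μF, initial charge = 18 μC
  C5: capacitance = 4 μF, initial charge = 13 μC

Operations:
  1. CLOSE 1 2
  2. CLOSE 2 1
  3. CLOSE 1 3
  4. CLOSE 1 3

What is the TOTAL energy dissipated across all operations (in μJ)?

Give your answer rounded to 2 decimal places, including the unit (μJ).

Answer: 11.30 μJ

Derivation:
Initial: C1(5μF, Q=1μC, V=0.20V), C2(5μF, Q=12μC, V=2.40V), C3(3μF, Q=11μC, V=3.67V), C4(4μF, Q=18μC, V=4.50V), C5(4μF, Q=13μC, V=3.25V)
Op 1: CLOSE 1-2: Q_total=13.00, C_total=10.00, V=1.30; Q1=6.50, Q2=6.50; dissipated=6.050
Op 2: CLOSE 2-1: Q_total=13.00, C_total=10.00, V=1.30; Q2=6.50, Q1=6.50; dissipated=0.000
Op 3: CLOSE 1-3: Q_total=17.50, C_total=8.00, V=2.19; Q1=10.94, Q3=6.56; dissipated=5.251
Op 4: CLOSE 1-3: Q_total=17.50, C_total=8.00, V=2.19; Q1=10.94, Q3=6.56; dissipated=0.000
Total dissipated: 11.301 μJ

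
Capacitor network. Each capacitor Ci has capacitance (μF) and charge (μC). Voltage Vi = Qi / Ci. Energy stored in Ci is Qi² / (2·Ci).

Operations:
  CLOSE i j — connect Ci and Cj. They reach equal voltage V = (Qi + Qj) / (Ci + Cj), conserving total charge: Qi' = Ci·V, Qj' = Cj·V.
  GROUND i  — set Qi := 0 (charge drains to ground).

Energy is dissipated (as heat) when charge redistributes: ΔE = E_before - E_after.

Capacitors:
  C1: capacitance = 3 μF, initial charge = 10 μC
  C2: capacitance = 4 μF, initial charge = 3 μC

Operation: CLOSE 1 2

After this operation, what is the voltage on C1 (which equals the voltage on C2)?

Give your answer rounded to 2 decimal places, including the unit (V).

Initial: C1(3μF, Q=10μC, V=3.33V), C2(4μF, Q=3μC, V=0.75V)
Op 1: CLOSE 1-2: Q_total=13.00, C_total=7.00, V=1.86; Q1=5.57, Q2=7.43; dissipated=5.720

Answer: 1.86 V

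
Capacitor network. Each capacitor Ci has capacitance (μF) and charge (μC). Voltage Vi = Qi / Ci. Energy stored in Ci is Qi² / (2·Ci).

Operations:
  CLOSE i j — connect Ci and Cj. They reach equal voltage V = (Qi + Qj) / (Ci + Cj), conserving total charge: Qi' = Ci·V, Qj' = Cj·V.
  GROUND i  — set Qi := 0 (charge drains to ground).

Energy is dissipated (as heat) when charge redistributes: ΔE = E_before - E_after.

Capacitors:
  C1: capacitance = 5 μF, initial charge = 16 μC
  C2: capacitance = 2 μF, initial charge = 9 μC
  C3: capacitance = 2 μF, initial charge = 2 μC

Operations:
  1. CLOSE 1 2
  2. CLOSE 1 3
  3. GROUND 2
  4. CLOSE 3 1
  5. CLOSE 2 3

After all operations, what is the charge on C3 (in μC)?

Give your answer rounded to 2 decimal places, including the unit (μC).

Answer: 2.84 μC

Derivation:
Initial: C1(5μF, Q=16μC, V=3.20V), C2(2μF, Q=9μC, V=4.50V), C3(2μF, Q=2μC, V=1.00V)
Op 1: CLOSE 1-2: Q_total=25.00, C_total=7.00, V=3.57; Q1=17.86, Q2=7.14; dissipated=1.207
Op 2: CLOSE 1-3: Q_total=19.86, C_total=7.00, V=2.84; Q1=14.18, Q3=5.67; dissipated=4.723
Op 3: GROUND 2: Q2=0; energy lost=12.755
Op 4: CLOSE 3-1: Q_total=19.86, C_total=7.00, V=2.84; Q3=5.67, Q1=14.18; dissipated=0.000
Op 5: CLOSE 2-3: Q_total=5.67, C_total=4.00, V=1.42; Q2=2.84, Q3=2.84; dissipated=4.024
Final charges: Q1=14.18, Q2=2.84, Q3=2.84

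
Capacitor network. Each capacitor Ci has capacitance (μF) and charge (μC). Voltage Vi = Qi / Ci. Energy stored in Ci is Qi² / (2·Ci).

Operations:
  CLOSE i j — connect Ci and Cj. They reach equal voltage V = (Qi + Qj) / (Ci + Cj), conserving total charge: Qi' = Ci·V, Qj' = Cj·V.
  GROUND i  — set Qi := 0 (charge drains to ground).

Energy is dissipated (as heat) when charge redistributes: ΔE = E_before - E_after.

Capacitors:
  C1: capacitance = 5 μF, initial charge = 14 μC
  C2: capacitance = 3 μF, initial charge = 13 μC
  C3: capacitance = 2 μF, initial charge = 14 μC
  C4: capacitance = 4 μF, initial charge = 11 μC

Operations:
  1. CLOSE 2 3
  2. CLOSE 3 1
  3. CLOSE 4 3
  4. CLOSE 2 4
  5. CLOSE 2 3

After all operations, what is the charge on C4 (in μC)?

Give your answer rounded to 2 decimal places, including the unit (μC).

Initial: C1(5μF, Q=14μC, V=2.80V), C2(3μF, Q=13μC, V=4.33V), C3(2μF, Q=14μC, V=7.00V), C4(4μF, Q=11μC, V=2.75V)
Op 1: CLOSE 2-3: Q_total=27.00, C_total=5.00, V=5.40; Q2=16.20, Q3=10.80; dissipated=4.267
Op 2: CLOSE 3-1: Q_total=24.80, C_total=7.00, V=3.54; Q3=7.09, Q1=17.71; dissipated=4.829
Op 3: CLOSE 4-3: Q_total=18.09, C_total=6.00, V=3.01; Q4=12.06, Q3=6.03; dissipated=0.419
Op 4: CLOSE 2-4: Q_total=28.26, C_total=7.00, V=4.04; Q2=12.11, Q4=16.15; dissipated=4.879
Op 5: CLOSE 2-3: Q_total=18.14, C_total=5.00, V=3.63; Q2=10.88, Q3=7.26; dissipated=0.627
Final charges: Q1=17.71, Q2=10.88, Q3=7.26, Q4=16.15

Answer: 16.15 μC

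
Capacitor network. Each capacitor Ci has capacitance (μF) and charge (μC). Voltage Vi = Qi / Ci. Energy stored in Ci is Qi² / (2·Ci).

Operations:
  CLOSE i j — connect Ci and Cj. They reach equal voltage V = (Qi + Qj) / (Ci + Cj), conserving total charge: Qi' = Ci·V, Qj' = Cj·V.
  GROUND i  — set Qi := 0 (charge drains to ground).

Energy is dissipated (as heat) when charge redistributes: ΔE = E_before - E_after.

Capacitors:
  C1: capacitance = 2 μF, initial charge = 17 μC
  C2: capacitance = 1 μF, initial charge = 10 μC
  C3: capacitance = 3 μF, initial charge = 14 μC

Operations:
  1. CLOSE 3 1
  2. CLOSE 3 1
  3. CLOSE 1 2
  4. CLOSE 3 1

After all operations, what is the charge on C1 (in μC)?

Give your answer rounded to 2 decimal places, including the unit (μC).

Initial: C1(2μF, Q=17μC, V=8.50V), C2(1μF, Q=10μC, V=10.00V), C3(3μF, Q=14μC, V=4.67V)
Op 1: CLOSE 3-1: Q_total=31.00, C_total=5.00, V=6.20; Q3=18.60, Q1=12.40; dissipated=8.817
Op 2: CLOSE 3-1: Q_total=31.00, C_total=5.00, V=6.20; Q3=18.60, Q1=12.40; dissipated=0.000
Op 3: CLOSE 1-2: Q_total=22.40, C_total=3.00, V=7.47; Q1=14.93, Q2=7.47; dissipated=4.813
Op 4: CLOSE 3-1: Q_total=33.53, C_total=5.00, V=6.71; Q3=20.12, Q1=13.41; dissipated=0.963
Final charges: Q1=13.41, Q2=7.47, Q3=20.12

Answer: 13.41 μC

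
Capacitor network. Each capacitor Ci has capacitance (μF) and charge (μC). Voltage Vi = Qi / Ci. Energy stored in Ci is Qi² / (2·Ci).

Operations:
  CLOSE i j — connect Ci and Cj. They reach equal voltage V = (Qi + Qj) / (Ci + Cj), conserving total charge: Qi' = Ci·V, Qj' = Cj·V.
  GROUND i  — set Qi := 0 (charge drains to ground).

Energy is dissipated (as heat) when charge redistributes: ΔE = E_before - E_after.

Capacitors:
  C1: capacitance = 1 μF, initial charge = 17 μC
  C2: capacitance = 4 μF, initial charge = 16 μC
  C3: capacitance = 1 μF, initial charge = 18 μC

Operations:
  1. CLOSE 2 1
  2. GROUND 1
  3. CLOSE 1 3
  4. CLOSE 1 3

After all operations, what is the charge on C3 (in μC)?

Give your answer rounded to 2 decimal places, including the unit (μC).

Answer: 9.00 μC

Derivation:
Initial: C1(1μF, Q=17μC, V=17.00V), C2(4μF, Q=16μC, V=4.00V), C3(1μF, Q=18μC, V=18.00V)
Op 1: CLOSE 2-1: Q_total=33.00, C_total=5.00, V=6.60; Q2=26.40, Q1=6.60; dissipated=67.600
Op 2: GROUND 1: Q1=0; energy lost=21.780
Op 3: CLOSE 1-3: Q_total=18.00, C_total=2.00, V=9.00; Q1=9.00, Q3=9.00; dissipated=81.000
Op 4: CLOSE 1-3: Q_total=18.00, C_total=2.00, V=9.00; Q1=9.00, Q3=9.00; dissipated=0.000
Final charges: Q1=9.00, Q2=26.40, Q3=9.00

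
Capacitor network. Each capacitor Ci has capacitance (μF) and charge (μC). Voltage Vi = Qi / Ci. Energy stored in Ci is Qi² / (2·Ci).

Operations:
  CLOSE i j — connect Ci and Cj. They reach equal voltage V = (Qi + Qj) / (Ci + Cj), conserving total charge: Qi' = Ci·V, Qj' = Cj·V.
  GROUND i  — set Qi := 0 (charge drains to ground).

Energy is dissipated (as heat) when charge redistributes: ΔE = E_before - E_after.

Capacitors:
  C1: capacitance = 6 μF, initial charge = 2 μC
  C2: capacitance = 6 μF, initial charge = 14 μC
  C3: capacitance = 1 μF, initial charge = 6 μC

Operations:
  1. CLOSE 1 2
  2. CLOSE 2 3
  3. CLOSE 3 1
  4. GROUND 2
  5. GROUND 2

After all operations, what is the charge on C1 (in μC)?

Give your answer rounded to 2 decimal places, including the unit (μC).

Initial: C1(6μF, Q=2μC, V=0.33V), C2(6μF, Q=14μC, V=2.33V), C3(1μF, Q=6μC, V=6.00V)
Op 1: CLOSE 1-2: Q_total=16.00, C_total=12.00, V=1.33; Q1=8.00, Q2=8.00; dissipated=6.000
Op 2: CLOSE 2-3: Q_total=14.00, C_total=7.00, V=2.00; Q2=12.00, Q3=2.00; dissipated=9.333
Op 3: CLOSE 3-1: Q_total=10.00, C_total=7.00, V=1.43; Q3=1.43, Q1=8.57; dissipated=0.190
Op 4: GROUND 2: Q2=0; energy lost=12.000
Op 5: GROUND 2: Q2=0; energy lost=0.000
Final charges: Q1=8.57, Q2=0.00, Q3=1.43

Answer: 8.57 μC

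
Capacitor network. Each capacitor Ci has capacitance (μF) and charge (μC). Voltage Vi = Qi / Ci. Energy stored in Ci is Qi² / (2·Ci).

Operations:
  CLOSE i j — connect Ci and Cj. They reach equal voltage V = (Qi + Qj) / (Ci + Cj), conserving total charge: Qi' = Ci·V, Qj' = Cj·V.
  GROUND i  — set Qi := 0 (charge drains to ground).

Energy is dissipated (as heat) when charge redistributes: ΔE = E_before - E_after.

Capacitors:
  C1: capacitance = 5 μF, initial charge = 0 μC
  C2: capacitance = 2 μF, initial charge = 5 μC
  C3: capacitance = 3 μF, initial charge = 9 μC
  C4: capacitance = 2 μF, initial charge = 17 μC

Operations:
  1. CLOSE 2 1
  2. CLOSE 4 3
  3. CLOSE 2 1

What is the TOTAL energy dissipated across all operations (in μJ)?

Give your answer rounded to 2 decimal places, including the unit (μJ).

Answer: 22.61 μJ

Derivation:
Initial: C1(5μF, Q=0μC, V=0.00V), C2(2μF, Q=5μC, V=2.50V), C3(3μF, Q=9μC, V=3.00V), C4(2μF, Q=17μC, V=8.50V)
Op 1: CLOSE 2-1: Q_total=5.00, C_total=7.00, V=0.71; Q2=1.43, Q1=3.57; dissipated=4.464
Op 2: CLOSE 4-3: Q_total=26.00, C_total=5.00, V=5.20; Q4=10.40, Q3=15.60; dissipated=18.150
Op 3: CLOSE 2-1: Q_total=5.00, C_total=7.00, V=0.71; Q2=1.43, Q1=3.57; dissipated=0.000
Total dissipated: 22.614 μJ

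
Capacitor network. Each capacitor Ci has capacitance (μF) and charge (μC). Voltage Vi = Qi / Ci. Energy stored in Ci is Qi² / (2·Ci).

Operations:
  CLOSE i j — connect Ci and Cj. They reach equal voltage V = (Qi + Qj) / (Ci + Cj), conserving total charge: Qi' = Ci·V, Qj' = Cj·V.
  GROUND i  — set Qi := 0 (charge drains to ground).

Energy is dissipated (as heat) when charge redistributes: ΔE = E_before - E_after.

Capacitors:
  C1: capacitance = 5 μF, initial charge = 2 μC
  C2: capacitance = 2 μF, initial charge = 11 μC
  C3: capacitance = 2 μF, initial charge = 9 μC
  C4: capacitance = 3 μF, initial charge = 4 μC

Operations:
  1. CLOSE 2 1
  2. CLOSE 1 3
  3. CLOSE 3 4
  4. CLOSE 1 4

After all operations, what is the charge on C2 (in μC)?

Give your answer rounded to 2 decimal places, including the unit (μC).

Initial: C1(5μF, Q=2μC, V=0.40V), C2(2μF, Q=11μC, V=5.50V), C3(2μF, Q=9μC, V=4.50V), C4(3μF, Q=4μC, V=1.33V)
Op 1: CLOSE 2-1: Q_total=13.00, C_total=7.00, V=1.86; Q2=3.71, Q1=9.29; dissipated=18.579
Op 2: CLOSE 1-3: Q_total=18.29, C_total=7.00, V=2.61; Q1=13.06, Q3=5.22; dissipated=4.989
Op 3: CLOSE 3-4: Q_total=9.22, C_total=5.00, V=1.84; Q3=3.69, Q4=5.53; dissipated=0.981
Op 4: CLOSE 1-4: Q_total=18.60, C_total=8.00, V=2.32; Q1=11.62, Q4=6.97; dissipated=0.552
Final charges: Q1=11.62, Q2=3.71, Q3=3.69, Q4=6.97

Answer: 3.71 μC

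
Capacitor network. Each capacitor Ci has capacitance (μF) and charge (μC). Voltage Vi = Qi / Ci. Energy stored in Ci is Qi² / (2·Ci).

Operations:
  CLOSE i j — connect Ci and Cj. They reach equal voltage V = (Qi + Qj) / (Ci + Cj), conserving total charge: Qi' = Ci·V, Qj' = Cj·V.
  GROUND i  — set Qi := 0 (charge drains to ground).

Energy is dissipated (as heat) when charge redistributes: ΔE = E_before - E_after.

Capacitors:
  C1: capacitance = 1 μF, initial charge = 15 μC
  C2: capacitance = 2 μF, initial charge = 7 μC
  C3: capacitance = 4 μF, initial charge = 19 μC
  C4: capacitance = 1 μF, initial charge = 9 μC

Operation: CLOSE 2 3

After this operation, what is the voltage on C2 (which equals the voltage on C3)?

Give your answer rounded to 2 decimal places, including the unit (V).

Answer: 4.33 V

Derivation:
Initial: C1(1μF, Q=15μC, V=15.00V), C2(2μF, Q=7μC, V=3.50V), C3(4μF, Q=19μC, V=4.75V), C4(1μF, Q=9μC, V=9.00V)
Op 1: CLOSE 2-3: Q_total=26.00, C_total=6.00, V=4.33; Q2=8.67, Q3=17.33; dissipated=1.042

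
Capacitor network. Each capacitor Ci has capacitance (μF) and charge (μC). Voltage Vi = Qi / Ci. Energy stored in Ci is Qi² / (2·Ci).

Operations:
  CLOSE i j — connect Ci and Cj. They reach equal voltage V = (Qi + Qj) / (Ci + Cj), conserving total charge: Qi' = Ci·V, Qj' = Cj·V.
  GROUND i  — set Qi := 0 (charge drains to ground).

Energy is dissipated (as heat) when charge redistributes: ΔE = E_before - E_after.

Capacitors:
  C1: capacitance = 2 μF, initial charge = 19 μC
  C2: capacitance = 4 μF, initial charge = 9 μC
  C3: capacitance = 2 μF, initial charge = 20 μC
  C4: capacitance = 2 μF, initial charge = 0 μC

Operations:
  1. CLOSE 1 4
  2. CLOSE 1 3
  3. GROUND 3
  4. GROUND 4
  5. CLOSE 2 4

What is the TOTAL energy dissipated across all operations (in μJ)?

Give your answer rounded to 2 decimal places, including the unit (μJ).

Initial: C1(2μF, Q=19μC, V=9.50V), C2(4μF, Q=9μC, V=2.25V), C3(2μF, Q=20μC, V=10.00V), C4(2μF, Q=0μC, V=0.00V)
Op 1: CLOSE 1-4: Q_total=19.00, C_total=4.00, V=4.75; Q1=9.50, Q4=9.50; dissipated=45.125
Op 2: CLOSE 1-3: Q_total=29.50, C_total=4.00, V=7.38; Q1=14.75, Q3=14.75; dissipated=13.781
Op 3: GROUND 3: Q3=0; energy lost=54.391
Op 4: GROUND 4: Q4=0; energy lost=22.562
Op 5: CLOSE 2-4: Q_total=9.00, C_total=6.00, V=1.50; Q2=6.00, Q4=3.00; dissipated=3.375
Total dissipated: 139.234 μJ

Answer: 139.23 μJ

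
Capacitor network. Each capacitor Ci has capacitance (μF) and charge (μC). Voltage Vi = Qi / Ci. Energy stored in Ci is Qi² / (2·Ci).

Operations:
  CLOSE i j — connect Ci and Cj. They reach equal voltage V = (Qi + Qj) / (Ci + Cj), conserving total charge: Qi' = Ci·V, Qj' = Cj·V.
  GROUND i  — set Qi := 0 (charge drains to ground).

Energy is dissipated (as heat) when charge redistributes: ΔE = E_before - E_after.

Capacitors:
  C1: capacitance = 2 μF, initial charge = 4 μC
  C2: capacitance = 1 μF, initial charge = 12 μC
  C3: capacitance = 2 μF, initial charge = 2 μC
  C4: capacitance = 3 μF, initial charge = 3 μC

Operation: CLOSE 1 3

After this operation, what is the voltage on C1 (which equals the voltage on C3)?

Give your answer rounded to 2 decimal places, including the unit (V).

Initial: C1(2μF, Q=4μC, V=2.00V), C2(1μF, Q=12μC, V=12.00V), C3(2μF, Q=2μC, V=1.00V), C4(3μF, Q=3μC, V=1.00V)
Op 1: CLOSE 1-3: Q_total=6.00, C_total=4.00, V=1.50; Q1=3.00, Q3=3.00; dissipated=0.500

Answer: 1.50 V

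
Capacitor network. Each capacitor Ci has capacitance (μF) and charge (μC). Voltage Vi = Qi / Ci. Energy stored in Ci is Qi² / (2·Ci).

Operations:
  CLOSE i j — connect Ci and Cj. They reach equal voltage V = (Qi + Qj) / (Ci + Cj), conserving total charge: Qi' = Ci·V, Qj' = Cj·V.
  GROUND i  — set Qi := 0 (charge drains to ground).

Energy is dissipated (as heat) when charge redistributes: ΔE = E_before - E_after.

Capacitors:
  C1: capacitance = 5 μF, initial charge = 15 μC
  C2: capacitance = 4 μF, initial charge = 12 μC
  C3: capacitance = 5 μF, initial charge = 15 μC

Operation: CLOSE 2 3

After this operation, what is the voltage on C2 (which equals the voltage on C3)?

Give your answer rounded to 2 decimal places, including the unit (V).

Answer: 3.00 V

Derivation:
Initial: C1(5μF, Q=15μC, V=3.00V), C2(4μF, Q=12μC, V=3.00V), C3(5μF, Q=15μC, V=3.00V)
Op 1: CLOSE 2-3: Q_total=27.00, C_total=9.00, V=3.00; Q2=12.00, Q3=15.00; dissipated=0.000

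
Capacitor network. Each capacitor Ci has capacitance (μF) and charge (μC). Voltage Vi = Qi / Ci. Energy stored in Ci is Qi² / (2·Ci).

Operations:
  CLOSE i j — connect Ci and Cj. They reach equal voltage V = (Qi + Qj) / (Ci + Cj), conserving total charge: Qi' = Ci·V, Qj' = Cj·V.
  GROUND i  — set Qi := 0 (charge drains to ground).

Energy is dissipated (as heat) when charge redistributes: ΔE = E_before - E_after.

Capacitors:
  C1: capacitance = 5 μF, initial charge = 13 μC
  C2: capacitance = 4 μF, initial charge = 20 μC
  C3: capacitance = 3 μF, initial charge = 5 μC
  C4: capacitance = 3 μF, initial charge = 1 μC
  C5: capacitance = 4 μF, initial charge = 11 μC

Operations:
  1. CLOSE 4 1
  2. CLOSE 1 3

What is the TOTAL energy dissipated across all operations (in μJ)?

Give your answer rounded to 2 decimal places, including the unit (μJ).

Initial: C1(5μF, Q=13μC, V=2.60V), C2(4μF, Q=20μC, V=5.00V), C3(3μF, Q=5μC, V=1.67V), C4(3μF, Q=1μC, V=0.33V), C5(4μF, Q=11μC, V=2.75V)
Op 1: CLOSE 4-1: Q_total=14.00, C_total=8.00, V=1.75; Q4=5.25, Q1=8.75; dissipated=4.817
Op 2: CLOSE 1-3: Q_total=13.75, C_total=8.00, V=1.72; Q1=8.59, Q3=5.16; dissipated=0.007
Total dissipated: 4.823 μJ

Answer: 4.82 μJ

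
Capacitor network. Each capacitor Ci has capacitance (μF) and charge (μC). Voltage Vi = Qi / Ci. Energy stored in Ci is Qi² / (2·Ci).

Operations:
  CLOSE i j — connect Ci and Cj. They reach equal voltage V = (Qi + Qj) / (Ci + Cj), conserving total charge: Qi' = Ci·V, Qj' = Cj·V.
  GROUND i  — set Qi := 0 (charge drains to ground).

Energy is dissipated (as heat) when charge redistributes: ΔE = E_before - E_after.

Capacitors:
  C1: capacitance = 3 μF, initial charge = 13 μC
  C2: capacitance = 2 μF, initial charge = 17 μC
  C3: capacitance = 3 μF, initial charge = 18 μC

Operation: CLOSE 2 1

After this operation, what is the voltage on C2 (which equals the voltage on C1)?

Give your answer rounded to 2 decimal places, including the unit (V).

Answer: 6.00 V

Derivation:
Initial: C1(3μF, Q=13μC, V=4.33V), C2(2μF, Q=17μC, V=8.50V), C3(3μF, Q=18μC, V=6.00V)
Op 1: CLOSE 2-1: Q_total=30.00, C_total=5.00, V=6.00; Q2=12.00, Q1=18.00; dissipated=10.417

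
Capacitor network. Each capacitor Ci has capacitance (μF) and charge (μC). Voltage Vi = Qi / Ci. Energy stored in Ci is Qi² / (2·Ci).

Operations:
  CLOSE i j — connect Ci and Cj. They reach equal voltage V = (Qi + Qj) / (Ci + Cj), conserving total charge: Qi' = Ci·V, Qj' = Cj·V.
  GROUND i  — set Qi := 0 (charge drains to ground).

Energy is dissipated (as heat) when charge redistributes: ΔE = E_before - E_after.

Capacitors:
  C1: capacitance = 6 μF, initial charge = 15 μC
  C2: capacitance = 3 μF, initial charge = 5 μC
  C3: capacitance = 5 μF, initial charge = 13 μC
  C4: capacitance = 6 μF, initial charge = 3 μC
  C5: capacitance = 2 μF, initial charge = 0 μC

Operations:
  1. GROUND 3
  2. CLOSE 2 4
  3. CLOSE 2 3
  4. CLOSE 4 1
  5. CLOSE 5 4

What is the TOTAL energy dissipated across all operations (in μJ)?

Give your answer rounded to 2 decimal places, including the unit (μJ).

Answer: 25.05 μJ

Derivation:
Initial: C1(6μF, Q=15μC, V=2.50V), C2(3μF, Q=5μC, V=1.67V), C3(5μF, Q=13μC, V=2.60V), C4(6μF, Q=3μC, V=0.50V), C5(2μF, Q=0μC, V=0.00V)
Op 1: GROUND 3: Q3=0; energy lost=16.900
Op 2: CLOSE 2-4: Q_total=8.00, C_total=9.00, V=0.89; Q2=2.67, Q4=5.33; dissipated=1.361
Op 3: CLOSE 2-3: Q_total=2.67, C_total=8.00, V=0.33; Q2=1.00, Q3=1.67; dissipated=0.741
Op 4: CLOSE 4-1: Q_total=20.33, C_total=12.00, V=1.69; Q4=10.17, Q1=10.17; dissipated=3.894
Op 5: CLOSE 5-4: Q_total=10.17, C_total=8.00, V=1.27; Q5=2.54, Q4=7.62; dissipated=2.153
Total dissipated: 25.049 μJ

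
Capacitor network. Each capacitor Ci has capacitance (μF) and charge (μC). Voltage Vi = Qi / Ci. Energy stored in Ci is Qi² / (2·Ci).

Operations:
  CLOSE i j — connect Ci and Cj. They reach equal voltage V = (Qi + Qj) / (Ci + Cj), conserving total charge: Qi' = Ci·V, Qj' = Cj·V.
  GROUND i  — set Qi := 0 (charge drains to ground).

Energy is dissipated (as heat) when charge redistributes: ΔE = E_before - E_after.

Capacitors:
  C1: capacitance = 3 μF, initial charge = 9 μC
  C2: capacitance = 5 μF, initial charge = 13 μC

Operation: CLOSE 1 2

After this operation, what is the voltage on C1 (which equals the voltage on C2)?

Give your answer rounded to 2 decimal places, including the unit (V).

Initial: C1(3μF, Q=9μC, V=3.00V), C2(5μF, Q=13μC, V=2.60V)
Op 1: CLOSE 1-2: Q_total=22.00, C_total=8.00, V=2.75; Q1=8.25, Q2=13.75; dissipated=0.150

Answer: 2.75 V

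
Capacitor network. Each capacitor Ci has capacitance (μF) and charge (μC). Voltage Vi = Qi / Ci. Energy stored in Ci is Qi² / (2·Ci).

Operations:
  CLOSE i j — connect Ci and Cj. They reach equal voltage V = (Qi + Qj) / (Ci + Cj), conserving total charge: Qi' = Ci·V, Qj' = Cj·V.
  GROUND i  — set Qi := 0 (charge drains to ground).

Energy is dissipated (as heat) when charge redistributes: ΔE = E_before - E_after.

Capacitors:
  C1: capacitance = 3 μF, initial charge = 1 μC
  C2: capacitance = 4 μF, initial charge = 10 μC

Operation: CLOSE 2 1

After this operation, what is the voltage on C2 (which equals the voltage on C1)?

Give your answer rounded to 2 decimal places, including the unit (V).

Answer: 1.57 V

Derivation:
Initial: C1(3μF, Q=1μC, V=0.33V), C2(4μF, Q=10μC, V=2.50V)
Op 1: CLOSE 2-1: Q_total=11.00, C_total=7.00, V=1.57; Q2=6.29, Q1=4.71; dissipated=4.024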